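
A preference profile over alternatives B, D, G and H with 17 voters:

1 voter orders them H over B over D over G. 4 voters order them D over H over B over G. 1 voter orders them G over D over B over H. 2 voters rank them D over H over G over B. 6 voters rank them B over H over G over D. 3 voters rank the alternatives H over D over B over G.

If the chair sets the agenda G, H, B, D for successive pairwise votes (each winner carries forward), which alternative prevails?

Round 1: G vs H — 1–16, H advances.
Round 2: H vs B — 10–7, H advances.
Round 3: H vs D — 10–7, H advances.
H survives the agenda.

H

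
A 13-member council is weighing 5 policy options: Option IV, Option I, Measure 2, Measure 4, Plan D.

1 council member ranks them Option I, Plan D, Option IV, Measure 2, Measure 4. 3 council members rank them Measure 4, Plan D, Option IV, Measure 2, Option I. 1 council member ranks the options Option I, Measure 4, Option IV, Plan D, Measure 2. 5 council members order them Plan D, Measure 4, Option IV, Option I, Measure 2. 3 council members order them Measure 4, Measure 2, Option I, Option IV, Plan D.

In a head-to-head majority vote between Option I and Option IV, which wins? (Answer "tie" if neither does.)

Option IV

Ballots ranking Option I above Option IV: 1 + 1 + 3 = 5.
Ballots ranking Option IV above Option I: 13 − 5 = 8.
Option IV wins the head-to-head 8–5.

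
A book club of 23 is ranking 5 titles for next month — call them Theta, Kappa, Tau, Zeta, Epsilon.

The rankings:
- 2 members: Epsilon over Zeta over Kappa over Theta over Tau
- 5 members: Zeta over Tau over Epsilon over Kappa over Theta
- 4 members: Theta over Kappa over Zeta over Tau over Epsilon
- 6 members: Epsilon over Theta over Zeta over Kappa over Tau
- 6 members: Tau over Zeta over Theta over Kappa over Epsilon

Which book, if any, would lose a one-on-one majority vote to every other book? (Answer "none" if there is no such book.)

none

Head-to-head results (23 members):
Theta vs Kappa: Theta wins 16–7.
Theta vs Tau: Theta preferred on 2+4+6 = 12 ballots; Theta wins 12–11.
Theta vs Zeta: Zeta, 13–10.
Theta vs Epsilon: 4+6 = 10 for Theta, 13 for Epsilon — Epsilon by 13–10.
Kappa vs Tau: Kappa preferred on 2+4+6 = 12 ballots; Kappa wins 12–11.
Kappa vs Zeta: Zeta wins 19–4.
Kappa vs Epsilon: 10 to 13, Epsilon.
Tau vs Zeta: Zeta, 17–6.
Tau vs Epsilon: Tau, 15–8.
Zeta–Epsilon: Zeta 15–8.
Each book has at least one pairwise win (Theta beats Kappa; Kappa beats Tau; Tau beats Epsilon; Zeta beats Theta; Epsilon beats Theta) — no Condorcet loser.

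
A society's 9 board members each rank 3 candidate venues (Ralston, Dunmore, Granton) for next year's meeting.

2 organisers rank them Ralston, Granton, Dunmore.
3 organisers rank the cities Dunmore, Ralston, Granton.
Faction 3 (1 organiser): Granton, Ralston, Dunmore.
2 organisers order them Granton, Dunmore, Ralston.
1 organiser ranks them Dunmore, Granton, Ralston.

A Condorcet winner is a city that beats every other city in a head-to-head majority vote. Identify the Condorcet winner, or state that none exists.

none

Check each pair by majority over 9 ballots:
Ralston vs Dunmore: Ralston is ranked higher on 2+1 = 3 ballots, Dunmore on 6. Dunmore wins 6–3.
Ralston vs Granton: 5 to 4, Ralston.
Dunmore vs Granton: Dunmore preferred on 3+1 = 4 ballots; Granton wins 5–4.
No city is unbeaten: Ralston loses to Dunmore; Dunmore loses to Granton; Granton loses to Ralston. In particular Ralston > Granton > Dunmore > Ralston is a majority cycle — no Condorcet winner exists.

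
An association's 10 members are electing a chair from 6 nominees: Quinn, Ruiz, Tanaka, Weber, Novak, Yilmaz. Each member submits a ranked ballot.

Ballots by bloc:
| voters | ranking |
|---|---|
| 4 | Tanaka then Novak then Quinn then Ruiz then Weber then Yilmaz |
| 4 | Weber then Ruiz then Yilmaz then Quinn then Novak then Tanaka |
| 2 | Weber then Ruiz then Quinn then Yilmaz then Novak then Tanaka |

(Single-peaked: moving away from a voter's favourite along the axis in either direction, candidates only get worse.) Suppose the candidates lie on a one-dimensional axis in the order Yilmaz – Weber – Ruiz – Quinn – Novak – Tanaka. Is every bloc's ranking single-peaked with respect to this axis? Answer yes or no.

yes

Axis positions: Yilmaz=1, Weber=2, Ruiz=3, Quinn=4, Novak=5, Tanaka=6.
Bloc 1 (peak Tanaka at position 6): ranking walks positions 6-5-4-3-2-1, expanding outward from the peak — single-peaked.
Bloc 2 (peak Weber at position 2): ranking walks positions 2-3-1-4-5-6, expanding outward from the peak — single-peaked.
Bloc 3 (peak Weber at position 2): ranking walks positions 2-3-4-1-5-6, expanding outward from the peak — single-peaked.
Every ranking is single-peaked on this axis.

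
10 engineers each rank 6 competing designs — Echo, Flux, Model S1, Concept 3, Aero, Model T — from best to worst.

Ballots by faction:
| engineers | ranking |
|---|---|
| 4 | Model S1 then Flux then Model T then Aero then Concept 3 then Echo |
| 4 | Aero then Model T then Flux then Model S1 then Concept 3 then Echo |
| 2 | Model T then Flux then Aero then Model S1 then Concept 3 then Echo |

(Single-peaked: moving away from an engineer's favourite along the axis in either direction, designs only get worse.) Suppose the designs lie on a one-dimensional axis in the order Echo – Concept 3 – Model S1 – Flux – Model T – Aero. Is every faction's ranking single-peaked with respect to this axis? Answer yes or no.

yes

Axis positions: Echo=1, Concept 3=2, Model S1=3, Flux=4, Model T=5, Aero=6.
Faction 1 (peak Model S1 at position 3): ranking walks positions 3-4-5-6-2-1, expanding outward from the peak — single-peaked.
Faction 2 (peak Aero at position 6): ranking walks positions 6-5-4-3-2-1, expanding outward from the peak — single-peaked.
Faction 3 (peak Model T at position 5): ranking walks positions 5-4-6-3-2-1, expanding outward from the peak — single-peaked.
Every ranking is single-peaked on this axis.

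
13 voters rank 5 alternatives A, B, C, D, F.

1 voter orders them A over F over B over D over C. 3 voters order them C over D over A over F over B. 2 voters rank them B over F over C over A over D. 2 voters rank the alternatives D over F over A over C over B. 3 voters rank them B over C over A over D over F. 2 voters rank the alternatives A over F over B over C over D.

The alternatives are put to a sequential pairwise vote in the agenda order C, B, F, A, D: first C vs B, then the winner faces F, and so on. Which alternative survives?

Round 1: C vs B — 5–8, B advances.
Round 2: B vs F — 5–8, F advances.
Round 3: F vs A — 4–9, A advances.
Round 4: A vs D — 8–5, A advances.
The agenda winner is A.

A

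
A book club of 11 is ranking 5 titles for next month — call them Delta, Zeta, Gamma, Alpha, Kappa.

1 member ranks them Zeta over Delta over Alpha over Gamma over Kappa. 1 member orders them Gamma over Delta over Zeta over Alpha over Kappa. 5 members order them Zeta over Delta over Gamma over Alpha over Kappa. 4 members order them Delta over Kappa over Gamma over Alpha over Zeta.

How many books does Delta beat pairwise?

Delta against each rival (11 members):
Delta vs Zeta: Zeta wins 6–5.
Delta vs Gamma: Delta wins 10–1.
Delta–Alpha: Delta 11–0.
Delta vs Kappa: Delta preferred on 1+1+5+4 = 11 ballots; Delta wins 11–0.
Delta beats Gamma, Alpha, Kappa; loses to Zeta — 3 pairwise wins.

3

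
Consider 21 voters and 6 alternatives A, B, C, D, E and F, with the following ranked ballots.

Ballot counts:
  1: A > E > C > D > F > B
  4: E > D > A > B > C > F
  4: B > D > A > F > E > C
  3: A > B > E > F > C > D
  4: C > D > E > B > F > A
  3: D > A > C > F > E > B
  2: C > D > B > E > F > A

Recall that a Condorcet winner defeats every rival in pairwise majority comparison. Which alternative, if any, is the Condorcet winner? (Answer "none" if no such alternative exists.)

D

Head-to-head results (21 voters):
A–B: A 11–10.
A–C: A 15–6.
A vs D: D, 17–4.
A–E: A 11–10.
A–F: A 15–6.
B vs C: B, 11–10.
B vs D: D, 14–7.
B–E: E 12–9.
B vs F: B, 17–4.
C vs D: D wins 11–10.
C–E: E 12–9.
C vs F: C wins 14–7.
D vs E: D wins 13–8.
D vs F: D wins 18–3.
E vs F: E wins 14–7.
D defeats every rival head-to-head and is the Condorcet winner.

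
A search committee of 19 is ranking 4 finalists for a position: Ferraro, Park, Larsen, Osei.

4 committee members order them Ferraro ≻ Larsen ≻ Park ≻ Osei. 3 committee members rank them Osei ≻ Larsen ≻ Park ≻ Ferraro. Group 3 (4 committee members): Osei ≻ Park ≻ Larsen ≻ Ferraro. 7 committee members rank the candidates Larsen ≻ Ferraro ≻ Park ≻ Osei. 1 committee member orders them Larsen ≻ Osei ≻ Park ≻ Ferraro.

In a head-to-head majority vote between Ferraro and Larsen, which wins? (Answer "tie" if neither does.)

Larsen

Ballots ranking Ferraro above Larsen: 4.
Ballots ranking Larsen above Ferraro: 19 − 4 = 15.
Larsen wins the head-to-head 15–4.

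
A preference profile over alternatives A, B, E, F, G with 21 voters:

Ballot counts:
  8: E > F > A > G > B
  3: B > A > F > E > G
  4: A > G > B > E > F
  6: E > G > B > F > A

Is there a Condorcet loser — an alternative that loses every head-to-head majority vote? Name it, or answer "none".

Pairwise majorities:
A vs B: A is ranked higher on 8+4 = 12 ballots, B on 9. A wins 12–9.
A vs E: E, 14–7.
A–F: F 14–7.
A vs G: A, 15–6.
B–E: E 14–7.
B–F: B 13–8.
B vs G: 3 for B, 18 for G — G by 18–3.
E–F: E 18–3.
E vs G: E is ranked higher on 8+3+6 = 17 ballots, G on 4. E wins 17–4.
F vs G: 11 to 10, F.
Every alternative wins at least one matchup (A beats B; B beats F; E beats A; F beats A; G beats B), so there is no Condorcet loser.

none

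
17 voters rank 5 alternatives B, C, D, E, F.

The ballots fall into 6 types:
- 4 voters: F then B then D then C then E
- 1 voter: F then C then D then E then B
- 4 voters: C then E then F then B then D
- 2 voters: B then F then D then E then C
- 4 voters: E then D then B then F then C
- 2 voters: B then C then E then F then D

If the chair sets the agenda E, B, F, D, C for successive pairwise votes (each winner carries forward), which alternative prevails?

Round 1: E vs B — 9–8, E advances.
Round 2: E vs F — 10–7, E advances.
Round 3: E vs D — 10–7, E advances.
Round 4: E vs C — 6–11, C advances.
C survives the agenda.

C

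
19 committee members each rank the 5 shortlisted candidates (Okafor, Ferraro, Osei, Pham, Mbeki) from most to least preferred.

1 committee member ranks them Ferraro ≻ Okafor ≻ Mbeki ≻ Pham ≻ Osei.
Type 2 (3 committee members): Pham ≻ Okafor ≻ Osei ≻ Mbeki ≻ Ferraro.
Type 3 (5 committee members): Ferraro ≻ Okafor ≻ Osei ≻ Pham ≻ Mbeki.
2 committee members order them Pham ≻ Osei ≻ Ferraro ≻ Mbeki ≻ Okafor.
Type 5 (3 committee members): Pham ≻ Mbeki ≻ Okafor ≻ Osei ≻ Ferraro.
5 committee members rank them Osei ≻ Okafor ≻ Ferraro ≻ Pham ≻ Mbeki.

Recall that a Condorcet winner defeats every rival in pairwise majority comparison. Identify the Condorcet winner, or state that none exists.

Check each pair by majority over 19 ballots:
Okafor vs Ferraro: Okafor, 11–8.
Okafor vs Osei: Okafor, 12–7.
Okafor vs Pham: Okafor, 11–8.
Okafor–Mbeki: Okafor 14–5.
Ferraro vs Osei: Osei wins 13–6.
Ferraro vs Pham: Ferraro wins 11–8.
Ferraro vs Mbeki: Ferraro wins 13–6.
Osei vs Pham: Osei, 10–9.
Osei vs Mbeki: Osei wins 15–4.
Pham vs Mbeki: Pham wins 18–1.
Okafor wins every pairwise contest, so Okafor is the Condorcet winner.

Okafor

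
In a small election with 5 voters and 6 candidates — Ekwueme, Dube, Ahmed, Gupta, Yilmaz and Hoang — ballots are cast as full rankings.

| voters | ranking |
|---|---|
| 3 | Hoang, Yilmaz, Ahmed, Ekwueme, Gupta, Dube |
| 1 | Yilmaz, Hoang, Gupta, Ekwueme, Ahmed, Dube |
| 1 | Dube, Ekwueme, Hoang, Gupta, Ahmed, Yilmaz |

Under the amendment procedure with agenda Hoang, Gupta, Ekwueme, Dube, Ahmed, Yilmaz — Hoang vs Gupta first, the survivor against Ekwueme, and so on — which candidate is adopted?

Hoang

Round 1: Hoang vs Gupta — 5–0, Hoang advances.
Round 2: Hoang vs Ekwueme — 4–1, Hoang advances.
Round 3: Hoang vs Dube — 4–1, Hoang advances.
Round 4: Hoang vs Ahmed — 5–0, Hoang advances.
Round 5: Hoang vs Yilmaz — 4–1, Hoang advances.
Hoang survives the agenda.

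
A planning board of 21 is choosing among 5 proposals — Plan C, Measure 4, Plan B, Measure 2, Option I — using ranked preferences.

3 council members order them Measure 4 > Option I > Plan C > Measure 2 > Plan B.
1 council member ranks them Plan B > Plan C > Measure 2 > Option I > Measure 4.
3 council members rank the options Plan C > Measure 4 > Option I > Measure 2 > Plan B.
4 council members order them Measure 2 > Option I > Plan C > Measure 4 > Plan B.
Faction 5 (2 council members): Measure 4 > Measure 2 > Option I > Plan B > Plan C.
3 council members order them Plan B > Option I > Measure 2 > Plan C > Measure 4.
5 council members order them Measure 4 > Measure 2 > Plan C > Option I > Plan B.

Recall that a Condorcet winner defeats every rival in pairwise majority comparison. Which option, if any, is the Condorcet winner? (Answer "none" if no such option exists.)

Pairwise majorities:
Plan C vs Measure 4: Plan C wins 11–10.
Plan C–Plan B: Plan C 15–6.
Plan C vs Measure 2: Measure 2, 14–7.
Plan C–Option I: Option I 12–9.
Measure 4 vs Plan B: Measure 4 wins 17–4.
Measure 4–Measure 2: Measure 4 13–8.
Measure 4 vs Option I: Measure 4, 13–8.
Plan B vs Measure 2: Measure 2 wins 17–4.
Plan B vs Option I: Option I, 17–4.
Measure 2 vs Option I: Measure 2 wins 12–9.
Each option drops at least one matchup (Plan C loses to Measure 2; Measure 4 loses to Plan C; Plan B loses to Plan C; Measure 2 loses to Measure 4; Option I loses to Measure 4); the cycle Plan C > Measure 4 > Measure 2 > Plan C rules out a Condorcet winner.

none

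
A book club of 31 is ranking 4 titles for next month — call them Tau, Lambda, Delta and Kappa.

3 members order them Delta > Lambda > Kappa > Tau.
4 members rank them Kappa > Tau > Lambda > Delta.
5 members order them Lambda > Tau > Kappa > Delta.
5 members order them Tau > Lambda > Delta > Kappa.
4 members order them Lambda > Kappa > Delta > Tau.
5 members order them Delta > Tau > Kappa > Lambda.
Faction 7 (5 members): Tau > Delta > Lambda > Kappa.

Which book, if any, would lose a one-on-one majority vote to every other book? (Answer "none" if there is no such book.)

Head-to-head results (31 members):
Tau vs Lambda: Tau preferred on 4+5+5+5 = 19 ballots; Tau wins 19–12.
Tau vs Delta: 4+5+5+5 = 19 for Tau, 12 for Delta — Tau by 19–12.
Tau vs Kappa: Tau preferred on 5+5+5+5 = 20 ballots; Tau wins 20–11.
Lambda vs Delta: Lambda is ranked higher on 4+5+5+4 = 18 ballots, Delta on 13. Lambda wins 18–13.
Lambda vs Kappa: 22 to 9, Lambda.
Delta vs Kappa: Delta is ranked higher on 3+5+5+5 = 18 ballots, Kappa on 13. Delta wins 18–13.
Kappa loses to every other book — it is the Condorcet loser.

Kappa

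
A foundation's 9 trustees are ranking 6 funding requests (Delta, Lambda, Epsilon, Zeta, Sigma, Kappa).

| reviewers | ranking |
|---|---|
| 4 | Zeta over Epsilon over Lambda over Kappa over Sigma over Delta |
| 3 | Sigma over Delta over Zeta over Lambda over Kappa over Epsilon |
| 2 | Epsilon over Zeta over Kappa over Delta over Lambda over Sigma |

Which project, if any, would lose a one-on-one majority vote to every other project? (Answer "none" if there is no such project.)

none

Head-to-head results (9 reviewers):
Delta vs Lambda: Delta preferred on 3+2 = 5 ballots; Delta wins 5–4.
Delta vs Epsilon: 3 for Delta, 6 for Epsilon — Epsilon by 6–3.
Delta vs Zeta: 3 to 6, Zeta.
Delta vs Sigma: Sigma wins 7–2.
Delta vs Kappa: Kappa, 6–3.
Lambda vs Epsilon: Epsilon wins 6–3.
Lambda vs Zeta: Lambda is ranked higher on 0 ballots, Zeta on 9. Zeta wins 9–0.
Lambda vs Sigma: Lambda wins 6–3.
Lambda–Kappa: Lambda 7–2.
Epsilon vs Zeta: Epsilon preferred on 2 ballots; Zeta wins 7–2.
Epsilon vs Sigma: Epsilon wins 6–3.
Epsilon–Kappa: Epsilon 6–3.
Zeta vs Sigma: Zeta preferred on 4+2 = 6 ballots; Zeta wins 6–3.
Zeta vs Kappa: 9 to 0, Zeta.
Sigma vs Kappa: 3 for Sigma, 6 for Kappa — Kappa by 6–3.
Each project has at least one pairwise win (Delta beats Lambda; Lambda beats Sigma; Epsilon beats Delta; Zeta beats Delta; Sigma beats Delta; Kappa beats Delta) — no Condorcet loser.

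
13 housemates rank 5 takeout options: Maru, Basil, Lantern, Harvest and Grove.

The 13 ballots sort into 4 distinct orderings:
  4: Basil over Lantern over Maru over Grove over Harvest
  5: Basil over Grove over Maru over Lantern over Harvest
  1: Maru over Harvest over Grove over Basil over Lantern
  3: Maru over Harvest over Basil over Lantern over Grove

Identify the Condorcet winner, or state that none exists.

Basil

Pairwise majorities:
Maru vs Basil: 4 to 9, Basil.
Maru vs Lantern: Maru wins 9–4.
Maru vs Harvest: Maru, 13–0.
Maru vs Grove: 4+1+3 = 8 for Maru, 5 for Grove — Maru by 8–5.
Basil vs Lantern: Basil, 13–0.
Basil–Harvest: Basil 9–4.
Basil vs Grove: Basil, 12–1.
Lantern vs Harvest: 4+5 = 9 for Lantern, 4 for Harvest — Lantern by 9–4.
Lantern vs Grove: Lantern preferred on 4+3 = 7 ballots; Lantern wins 7–6.
Harvest–Grove: Grove 9–4.
Basil defeats every rival head-to-head and is the Condorcet winner.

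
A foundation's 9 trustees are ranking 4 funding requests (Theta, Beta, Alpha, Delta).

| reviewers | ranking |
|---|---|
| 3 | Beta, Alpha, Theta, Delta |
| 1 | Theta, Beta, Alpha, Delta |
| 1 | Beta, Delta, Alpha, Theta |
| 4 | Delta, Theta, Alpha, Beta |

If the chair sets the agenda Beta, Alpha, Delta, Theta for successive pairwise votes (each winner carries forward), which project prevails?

Round 1: Beta vs Alpha — 5–4, Beta advances.
Round 2: Beta vs Delta — 5–4, Beta advances.
Round 3: Beta vs Theta — 4–5, Theta advances.
Theta survives the agenda.

Theta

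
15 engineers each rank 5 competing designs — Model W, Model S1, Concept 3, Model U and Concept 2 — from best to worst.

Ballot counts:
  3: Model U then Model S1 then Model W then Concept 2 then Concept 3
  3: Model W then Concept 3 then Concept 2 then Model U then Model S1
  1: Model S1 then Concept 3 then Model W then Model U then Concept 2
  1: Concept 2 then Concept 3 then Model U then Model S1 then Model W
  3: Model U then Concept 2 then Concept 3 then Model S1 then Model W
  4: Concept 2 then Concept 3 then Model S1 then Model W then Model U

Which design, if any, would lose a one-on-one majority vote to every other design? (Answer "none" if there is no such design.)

Head-to-head results (15 engineers):
Model W vs Model S1: 3 for Model W, 12 for Model S1 — Model S1 by 12–3.
Model W vs Concept 3: 3+3 = 6 for Model W, 9 for Concept 3 — Concept 3 by 9–6.
Model W vs Model U: Model W wins 8–7.
Model W vs Concept 2: Concept 2 wins 8–7.
Model S1–Concept 3: Concept 3 11–4.
Model S1 vs Model U: Model S1 preferred on 1+4 = 5 ballots; Model U wins 10–5.
Model S1 vs Concept 2: 3+1 = 4 for Model S1, 11 for Concept 2 — Concept 2 by 11–4.
Concept 3–Model U: Concept 3 9–6.
Concept 3 vs Concept 2: Concept 3 is ranked higher on 3+1 = 4 ballots, Concept 2 on 11. Concept 2 wins 11–4.
Model U vs Concept 2: Concept 2, 8–7.
No design is winless: Model W beats Model U; Model S1 beats Model W; Concept 3 beats Model W; Model U beats Model S1; Concept 2 beats Model W. There is no Condorcet loser.

none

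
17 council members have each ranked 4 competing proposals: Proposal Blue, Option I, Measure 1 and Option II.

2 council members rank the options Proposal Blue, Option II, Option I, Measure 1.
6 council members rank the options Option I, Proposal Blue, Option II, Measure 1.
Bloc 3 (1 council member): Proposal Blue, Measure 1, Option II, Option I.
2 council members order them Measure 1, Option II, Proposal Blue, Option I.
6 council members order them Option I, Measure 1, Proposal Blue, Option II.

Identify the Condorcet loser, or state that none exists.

Option II

Pairwise majorities:
Proposal Blue vs Option I: Option I, 12–5.
Proposal Blue vs Measure 1: Proposal Blue preferred on 2+6+1 = 9 ballots; Proposal Blue wins 9–8.
Proposal Blue vs Option II: Proposal Blue wins 15–2.
Option I vs Measure 1: Option I, 14–3.
Option I vs Option II: 6+6 = 12 for Option I, 5 for Option II — Option I by 12–5.
Measure 1 vs Option II: Measure 1, 9–8.
Option II loses to every other option — it is the Condorcet loser.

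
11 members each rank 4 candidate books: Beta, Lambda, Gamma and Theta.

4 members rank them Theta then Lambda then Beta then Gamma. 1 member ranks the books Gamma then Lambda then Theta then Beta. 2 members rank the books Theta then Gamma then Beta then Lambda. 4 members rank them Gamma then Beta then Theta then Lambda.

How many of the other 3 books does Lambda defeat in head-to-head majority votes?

Lambda against each rival (11 members):
Lambda vs Beta: Beta, 6–5.
Lambda vs Gamma: 4 for Lambda, 7 for Gamma — Gamma by 7–4.
Lambda vs Theta: Theta, 10–1.
Lambda beats no one; loses to Beta, Gamma, Theta — 0 pairwise wins.

0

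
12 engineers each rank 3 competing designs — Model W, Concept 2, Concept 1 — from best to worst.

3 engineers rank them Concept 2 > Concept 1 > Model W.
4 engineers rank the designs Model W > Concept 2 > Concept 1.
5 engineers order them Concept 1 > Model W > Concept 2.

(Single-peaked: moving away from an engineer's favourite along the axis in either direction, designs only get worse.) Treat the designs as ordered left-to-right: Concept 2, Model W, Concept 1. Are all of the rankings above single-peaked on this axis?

no

Axis positions: Concept 2=1, Model W=2, Concept 1=3.
Cluster 1: ranking walks positions 1-3-2; Concept 1 is ranked above Model W even though Model W lies between Concept 1 and the peak Concept 2 on the axis — preferences dip and rise again. Not single-peaked.
Cluster 2 (peak Model W at position 2): ranking walks positions 2-1-3, expanding outward from the peak — single-peaked.
Cluster 3 (peak Concept 1 at position 3): ranking walks positions 3-2-1, expanding outward from the peak — single-peaked.
Cluster 1 violates single-peakedness, so the profile is not single-peaked on this axis.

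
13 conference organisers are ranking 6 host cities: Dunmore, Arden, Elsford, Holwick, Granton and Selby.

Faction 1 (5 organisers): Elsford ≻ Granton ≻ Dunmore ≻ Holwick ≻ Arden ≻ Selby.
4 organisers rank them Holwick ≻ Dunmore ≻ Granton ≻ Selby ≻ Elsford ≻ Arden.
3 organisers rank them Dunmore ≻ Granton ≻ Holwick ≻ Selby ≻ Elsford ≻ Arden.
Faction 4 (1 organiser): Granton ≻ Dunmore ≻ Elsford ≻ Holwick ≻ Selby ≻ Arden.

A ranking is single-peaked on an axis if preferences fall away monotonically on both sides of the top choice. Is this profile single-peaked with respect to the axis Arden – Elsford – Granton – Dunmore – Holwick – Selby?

yes

Axis positions: Arden=1, Elsford=2, Granton=3, Dunmore=4, Holwick=5, Selby=6.
Faction 1 (peak Elsford at position 2): ranking walks positions 2-3-4-5-1-6, expanding outward from the peak — single-peaked.
Faction 2 (peak Holwick at position 5): ranking walks positions 5-4-3-6-2-1, expanding outward from the peak — single-peaked.
Faction 3 (peak Dunmore at position 4): ranking walks positions 4-3-5-6-2-1, expanding outward from the peak — single-peaked.
Faction 4 (peak Granton at position 3): ranking walks positions 3-4-2-5-6-1, expanding outward from the peak — single-peaked.
Every ranking is single-peaked on this axis.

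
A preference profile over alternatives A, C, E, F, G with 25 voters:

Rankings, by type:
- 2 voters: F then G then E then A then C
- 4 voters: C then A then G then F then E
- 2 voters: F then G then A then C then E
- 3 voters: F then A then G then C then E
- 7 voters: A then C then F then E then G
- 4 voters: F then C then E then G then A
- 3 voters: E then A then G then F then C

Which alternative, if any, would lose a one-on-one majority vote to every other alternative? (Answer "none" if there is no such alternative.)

G

Pairwise majorities:
A vs C: A, 17–8.
A–E: A 16–9.
A vs F: A preferred on 4+7+3 = 14 ballots; A wins 14–11.
A vs G: 4+3+7+3 = 17 for A, 8 for G — A by 17–8.
C vs E: C preferred on 4+2+3+7+4 = 20 ballots; C wins 20–5.
C vs F: F wins 14–11.
C vs G: C wins 15–10.
E vs F: F, 22–3.
E vs G: 7+4+3 = 14 for E, 11 for G — E by 14–11.
F vs G: 18 to 7, F.
Only G has no wins; G is the Condorcet loser.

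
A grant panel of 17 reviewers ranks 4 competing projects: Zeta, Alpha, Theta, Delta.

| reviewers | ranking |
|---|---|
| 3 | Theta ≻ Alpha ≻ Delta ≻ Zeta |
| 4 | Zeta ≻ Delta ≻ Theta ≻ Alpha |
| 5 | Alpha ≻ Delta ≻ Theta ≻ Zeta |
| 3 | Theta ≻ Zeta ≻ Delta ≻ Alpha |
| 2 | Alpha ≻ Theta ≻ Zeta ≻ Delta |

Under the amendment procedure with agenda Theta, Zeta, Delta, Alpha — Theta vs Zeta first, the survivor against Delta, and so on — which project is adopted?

Alpha

Round 1: Theta vs Zeta — 13–4, Theta advances.
Round 2: Theta vs Delta — 8–9, Delta advances.
Round 3: Delta vs Alpha — 7–10, Alpha advances.
The agenda winner is Alpha.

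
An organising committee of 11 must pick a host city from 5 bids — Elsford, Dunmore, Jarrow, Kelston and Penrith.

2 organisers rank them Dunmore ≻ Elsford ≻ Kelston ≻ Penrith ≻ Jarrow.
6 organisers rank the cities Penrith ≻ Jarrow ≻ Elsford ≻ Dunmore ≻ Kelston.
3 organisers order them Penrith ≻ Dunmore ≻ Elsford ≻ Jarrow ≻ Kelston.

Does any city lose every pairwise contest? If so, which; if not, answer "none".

Pairwise majorities:
Elsford vs Dunmore: Elsford wins 6–5.
Elsford vs Jarrow: 2+3 = 5 for Elsford, 6 for Jarrow — Jarrow by 6–5.
Elsford vs Kelston: Elsford is ranked higher on 2+6+3 = 11 ballots, Kelston on 0. Elsford wins 11–0.
Elsford vs Penrith: Elsford preferred on 2 ballots; Penrith wins 9–2.
Dunmore–Jarrow: Jarrow 6–5.
Dunmore vs Kelston: 11 to 0, Dunmore.
Dunmore vs Penrith: Penrith, 9–2.
Jarrow vs Kelston: Jarrow is ranked higher on 6+3 = 9 ballots, Kelston on 2. Jarrow wins 9–2.
Jarrow vs Penrith: Penrith, 11–0.
Kelston vs Penrith: Penrith wins 9–2.
Kelston loses to every other city — it is the Condorcet loser.

Kelston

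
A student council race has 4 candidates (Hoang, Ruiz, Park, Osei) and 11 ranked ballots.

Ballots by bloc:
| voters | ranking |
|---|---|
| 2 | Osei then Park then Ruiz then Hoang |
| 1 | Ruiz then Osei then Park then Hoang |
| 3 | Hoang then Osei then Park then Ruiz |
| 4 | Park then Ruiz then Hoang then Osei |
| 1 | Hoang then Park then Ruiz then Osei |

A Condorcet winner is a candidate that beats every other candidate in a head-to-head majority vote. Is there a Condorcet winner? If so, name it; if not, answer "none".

none

Head-to-head results (11 voters):
Hoang vs Ruiz: Hoang is ranked higher on 3+1 = 4 ballots, Ruiz on 7. Ruiz wins 7–4.
Hoang–Park: Park 7–4.
Hoang vs Osei: 8 to 3, Hoang.
Ruiz vs Park: Park wins 10–1.
Ruiz vs Osei: Ruiz wins 6–5.
Park vs Osei: 4+1 = 5 for Park, 6 for Osei — Osei by 6–5.
No candidate is unbeaten: Hoang loses to Ruiz; Ruiz loses to Park; Park loses to Osei; Osei loses to Hoang. In particular Hoang → Osei → Park → Hoang is a majority cycle — no Condorcet winner exists.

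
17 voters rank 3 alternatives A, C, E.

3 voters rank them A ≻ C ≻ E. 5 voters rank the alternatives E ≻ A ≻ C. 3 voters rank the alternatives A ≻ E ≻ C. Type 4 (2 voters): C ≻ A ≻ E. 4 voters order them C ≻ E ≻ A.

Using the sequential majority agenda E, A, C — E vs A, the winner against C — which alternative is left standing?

C

Round 1: E vs A — 9–8, E advances.
Round 2: E vs C — 8–9, C advances.
The agenda winner is C.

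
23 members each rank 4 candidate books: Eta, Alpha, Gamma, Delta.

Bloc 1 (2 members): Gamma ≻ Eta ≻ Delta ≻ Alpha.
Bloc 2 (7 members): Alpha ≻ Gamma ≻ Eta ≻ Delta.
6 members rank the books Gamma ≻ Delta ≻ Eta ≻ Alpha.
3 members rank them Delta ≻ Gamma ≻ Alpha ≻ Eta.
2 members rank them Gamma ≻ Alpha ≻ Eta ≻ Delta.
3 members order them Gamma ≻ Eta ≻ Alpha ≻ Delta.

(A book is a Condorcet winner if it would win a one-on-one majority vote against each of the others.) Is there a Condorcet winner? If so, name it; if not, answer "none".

Pairwise majorities:
Eta–Alpha: Alpha 12–11.
Eta vs Gamma: Gamma, 23–0.
Eta vs Delta: Eta preferred on 2+7+2+3 = 14 ballots; Eta wins 14–9.
Alpha vs Gamma: Alpha is ranked higher on 7 ballots, Gamma on 16. Gamma wins 16–7.
Alpha vs Delta: 7+2+3 = 12 for Alpha, 11 for Delta — Alpha by 12–11.
Gamma vs Delta: 2+7+6+2+3 = 20 for Gamma, 3 for Delta — Gamma by 20–3.
Gamma defeats every rival head-to-head and is the Condorcet winner.

Gamma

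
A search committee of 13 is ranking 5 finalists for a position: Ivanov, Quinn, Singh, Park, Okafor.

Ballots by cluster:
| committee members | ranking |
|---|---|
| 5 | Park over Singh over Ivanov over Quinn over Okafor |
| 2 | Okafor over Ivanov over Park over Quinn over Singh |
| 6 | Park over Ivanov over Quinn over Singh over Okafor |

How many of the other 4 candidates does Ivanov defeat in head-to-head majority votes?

3

Ivanov against each rival (13 committee members):
Ivanov vs Quinn: Ivanov is ranked higher on 5+2+6 = 13 ballots, Quinn on 0. Ivanov wins 13–0.
Ivanov vs Singh: Ivanov wins 8–5.
Ivanov vs Park: 2 to 11, Park.
Ivanov vs Okafor: 11 to 2, Ivanov.
Ivanov beats Quinn, Singh, Okafor; loses to Park — 3 pairwise wins.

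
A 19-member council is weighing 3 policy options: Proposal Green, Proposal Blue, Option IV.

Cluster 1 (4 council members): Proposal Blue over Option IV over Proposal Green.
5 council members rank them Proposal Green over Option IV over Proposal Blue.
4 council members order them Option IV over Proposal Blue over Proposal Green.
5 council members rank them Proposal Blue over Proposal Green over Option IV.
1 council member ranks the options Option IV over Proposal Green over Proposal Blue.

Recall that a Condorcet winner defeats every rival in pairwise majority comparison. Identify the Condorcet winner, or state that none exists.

Head-to-head results (19 council members):
Proposal Green vs Proposal Blue: 5+1 = 6 for Proposal Green, 13 for Proposal Blue — Proposal Blue by 13–6.
Proposal Green vs Option IV: 10 to 9, Proposal Green.
Proposal Blue vs Option IV: Proposal Blue is ranked higher on 4+5 = 9 ballots, Option IV on 10. Option IV wins 10–9.
No option is unbeaten: Proposal Green loses to Proposal Blue; Proposal Blue loses to Option IV; Option IV loses to Proposal Green. In particular Proposal Green beats Option IV beats Proposal Blue beats Proposal Green is a majority cycle — no Condorcet winner exists.

none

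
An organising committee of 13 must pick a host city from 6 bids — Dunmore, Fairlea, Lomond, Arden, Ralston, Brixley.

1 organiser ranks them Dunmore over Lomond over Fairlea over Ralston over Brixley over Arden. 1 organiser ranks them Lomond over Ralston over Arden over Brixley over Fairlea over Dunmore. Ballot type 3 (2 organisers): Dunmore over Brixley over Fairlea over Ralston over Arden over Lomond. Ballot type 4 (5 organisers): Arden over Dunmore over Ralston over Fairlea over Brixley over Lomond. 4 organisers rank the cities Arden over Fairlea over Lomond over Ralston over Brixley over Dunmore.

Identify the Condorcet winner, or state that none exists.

Head-to-head results (13 organisers):
Dunmore vs Fairlea: Dunmore is ranked higher on 1+2+5 = 8 ballots, Fairlea on 5. Dunmore wins 8–5.
Dunmore vs Lomond: 1+2+5 = 8 for Dunmore, 5 for Lomond — Dunmore by 8–5.
Dunmore vs Arden: 3 to 10, Arden.
Dunmore vs Ralston: 1+2+5 = 8 for Dunmore, 5 for Ralston — Dunmore by 8–5.
Dunmore vs Brixley: Dunmore is ranked higher on 1+2+5 = 8 ballots, Brixley on 5. Dunmore wins 8–5.
Fairlea vs Lomond: 2+5+4 = 11 for Fairlea, 2 for Lomond — Fairlea by 11–2.
Fairlea vs Arden: 3 to 10, Arden.
Fairlea vs Ralston: 1+2+4 = 7 for Fairlea, 6 for Ralston — Fairlea by 7–6.
Fairlea vs Brixley: Fairlea preferred on 1+5+4 = 10 ballots; Fairlea wins 10–3.
Lomond vs Arden: Lomond is ranked higher on 1+1 = 2 ballots, Arden on 11. Arden wins 11–2.
Lomond vs Ralston: Lomond preferred on 1+1+4 = 6 ballots; Ralston wins 7–6.
Lomond vs Brixley: Lomond is ranked higher on 1+1+4 = 6 ballots, Brixley on 7. Brixley wins 7–6.
Arden vs Ralston: Arden is ranked higher on 5+4 = 9 ballots, Ralston on 4. Arden wins 9–4.
Arden vs Brixley: Arden is ranked higher on 1+5+4 = 10 ballots, Brixley on 3. Arden wins 10–3.
Ralston vs Brixley: 1+1+5+4 = 11 for Ralston, 2 for Brixley — Ralston by 11–2.
Arden wins every pairwise contest, so Arden is the Condorcet winner.

Arden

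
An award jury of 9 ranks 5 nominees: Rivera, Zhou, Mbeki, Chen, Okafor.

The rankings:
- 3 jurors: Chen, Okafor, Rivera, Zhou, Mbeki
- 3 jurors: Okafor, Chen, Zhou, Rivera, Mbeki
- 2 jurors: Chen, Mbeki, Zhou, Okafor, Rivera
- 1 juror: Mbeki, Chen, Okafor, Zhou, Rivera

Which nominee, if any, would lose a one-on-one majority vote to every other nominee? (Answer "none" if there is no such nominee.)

Pairwise majorities:
Rivera vs Zhou: 3 for Rivera, 6 for Zhou — Zhou by 6–3.
Rivera vs Mbeki: 6 to 3, Rivera.
Rivera vs Chen: 0 to 9, Chen.
Rivera–Okafor: Okafor 9–0.
Zhou vs Mbeki: Zhou is ranked higher on 3+3 = 6 ballots, Mbeki on 3. Zhou wins 6–3.
Zhou vs Chen: Zhou is ranked higher on 0 ballots, Chen on 9. Chen wins 9–0.
Zhou vs Okafor: Zhou preferred on 2 ballots; Okafor wins 7–2.
Mbeki–Chen: Chen 8–1.
Mbeki vs Okafor: Okafor, 6–3.
Chen vs Okafor: Chen, 6–3.
Only Mbeki has no wins; Mbeki is the Condorcet loser.

Mbeki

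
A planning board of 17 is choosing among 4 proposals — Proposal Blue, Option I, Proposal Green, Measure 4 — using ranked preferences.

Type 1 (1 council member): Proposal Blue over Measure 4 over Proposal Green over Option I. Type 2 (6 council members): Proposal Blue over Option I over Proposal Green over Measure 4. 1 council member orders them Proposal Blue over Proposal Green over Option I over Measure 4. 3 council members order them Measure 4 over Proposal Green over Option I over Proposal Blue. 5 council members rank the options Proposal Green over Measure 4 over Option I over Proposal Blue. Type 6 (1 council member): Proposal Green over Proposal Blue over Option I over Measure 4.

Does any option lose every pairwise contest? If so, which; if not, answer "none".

Head-to-head results (17 council members):
Proposal Blue vs Option I: Proposal Blue wins 9–8.
Proposal Blue vs Proposal Green: Proposal Blue is ranked higher on 1+6+1 = 8 ballots, Proposal Green on 9. Proposal Green wins 9–8.
Proposal Blue vs Measure 4: 1+6+1+1 = 9 for Proposal Blue, 8 for Measure 4 — Proposal Blue by 9–8.
Option I vs Proposal Green: Proposal Green wins 11–6.
Option I–Measure 4: Measure 4 9–8.
Proposal Green vs Measure 4: Proposal Green wins 13–4.
Option I is beaten in every head-to-head and is the Condorcet loser.

Option I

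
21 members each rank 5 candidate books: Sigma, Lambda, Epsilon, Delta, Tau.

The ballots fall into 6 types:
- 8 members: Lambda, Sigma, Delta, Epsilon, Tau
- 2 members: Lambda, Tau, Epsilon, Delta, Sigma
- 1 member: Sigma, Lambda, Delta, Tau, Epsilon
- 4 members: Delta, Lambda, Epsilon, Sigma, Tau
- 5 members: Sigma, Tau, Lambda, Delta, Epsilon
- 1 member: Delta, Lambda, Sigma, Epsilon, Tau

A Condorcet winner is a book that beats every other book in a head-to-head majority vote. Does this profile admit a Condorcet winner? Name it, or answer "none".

Check each pair by majority over 21 ballots:
Sigma vs Lambda: 6 to 15, Lambda.
Sigma vs Epsilon: Sigma preferred on 8+1+5+1 = 15 ballots; Sigma wins 15–6.
Sigma vs Delta: 14 to 7, Sigma.
Sigma vs Tau: 8+1+4+5+1 = 19 for Sigma, 2 for Tau — Sigma by 19–2.
Lambda vs Epsilon: Lambda wins 21–0.
Lambda vs Delta: 16 to 5, Lambda.
Lambda vs Tau: Lambda, 16–5.
Epsilon vs Delta: Epsilon is ranked higher on 2 ballots, Delta on 19. Delta wins 19–2.
Epsilon vs Tau: 13 to 8, Epsilon.
Delta vs Tau: Delta preferred on 8+1+4+1 = 14 ballots; Delta wins 14–7.
Lambda wins every pairwise contest, so Lambda is the Condorcet winner.

Lambda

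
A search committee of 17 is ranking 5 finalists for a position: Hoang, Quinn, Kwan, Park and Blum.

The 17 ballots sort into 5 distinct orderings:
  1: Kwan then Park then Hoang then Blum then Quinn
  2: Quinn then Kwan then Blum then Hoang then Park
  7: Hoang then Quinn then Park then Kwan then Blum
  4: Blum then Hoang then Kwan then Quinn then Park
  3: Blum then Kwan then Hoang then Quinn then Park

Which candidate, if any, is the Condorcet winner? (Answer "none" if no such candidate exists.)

Check each pair by majority over 17 ballots:
Hoang vs Quinn: 15 to 2, Hoang.
Hoang vs Kwan: 11 to 6, Hoang.
Hoang vs Park: 16 to 1, Hoang.
Hoang vs Blum: 1+7 = 8 for Hoang, 9 for Blum — Blum by 9–8.
Quinn vs Kwan: 9 to 8, Quinn.
Quinn–Park: Quinn 16–1.
Quinn vs Blum: Quinn preferred on 2+7 = 9 ballots; Quinn wins 9–8.
Kwan vs Park: Kwan preferred on 1+2+4+3 = 10 ballots; Kwan wins 10–7.
Kwan vs Blum: 1+2+7 = 10 for Kwan, 7 for Blum — Kwan by 10–7.
Park vs Blum: Blum, 9–8.
Every candidate loses at least once (Hoang loses to Blum; Quinn loses to Hoang; Kwan loses to Hoang; Park loses to Hoang; Blum loses to Quinn). The majority relation contains the cycle Hoang beats Quinn beats Blum beats Hoang, so there is no Condorcet winner.

none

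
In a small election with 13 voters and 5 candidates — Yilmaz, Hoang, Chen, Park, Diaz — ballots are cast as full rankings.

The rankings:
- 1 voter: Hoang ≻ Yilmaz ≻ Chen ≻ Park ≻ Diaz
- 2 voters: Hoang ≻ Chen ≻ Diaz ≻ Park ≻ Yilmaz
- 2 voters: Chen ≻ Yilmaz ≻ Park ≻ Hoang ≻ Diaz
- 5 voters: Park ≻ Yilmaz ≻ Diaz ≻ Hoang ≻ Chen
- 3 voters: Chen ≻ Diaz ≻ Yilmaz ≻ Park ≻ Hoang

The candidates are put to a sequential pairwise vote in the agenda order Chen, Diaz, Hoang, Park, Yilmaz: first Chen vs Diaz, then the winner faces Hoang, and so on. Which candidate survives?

Park

Round 1: Chen vs Diaz — 8–5, Chen advances.
Round 2: Chen vs Hoang — 5–8, Hoang advances.
Round 3: Hoang vs Park — 3–10, Park advances.
Round 4: Park vs Yilmaz — 7–6, Park advances.
Park survives the agenda.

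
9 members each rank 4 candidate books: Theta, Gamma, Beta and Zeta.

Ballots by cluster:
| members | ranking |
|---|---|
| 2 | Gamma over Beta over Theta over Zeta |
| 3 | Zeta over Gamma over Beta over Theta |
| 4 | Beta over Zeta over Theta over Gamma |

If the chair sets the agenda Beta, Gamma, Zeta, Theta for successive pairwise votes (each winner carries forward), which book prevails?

Round 1: Beta vs Gamma — 4–5, Gamma advances.
Round 2: Gamma vs Zeta — 2–7, Zeta advances.
Round 3: Zeta vs Theta — 7–2, Zeta advances.
Zeta survives the agenda.

Zeta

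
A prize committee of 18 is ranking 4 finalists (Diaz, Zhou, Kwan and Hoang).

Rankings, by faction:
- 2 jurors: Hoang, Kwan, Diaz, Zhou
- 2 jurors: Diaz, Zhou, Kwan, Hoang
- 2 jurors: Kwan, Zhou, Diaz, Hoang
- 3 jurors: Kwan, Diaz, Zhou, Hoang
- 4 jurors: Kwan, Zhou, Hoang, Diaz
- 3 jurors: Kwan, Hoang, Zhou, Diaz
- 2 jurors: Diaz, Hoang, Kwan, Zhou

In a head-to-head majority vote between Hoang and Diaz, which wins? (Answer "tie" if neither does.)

Ballots ranking Hoang above Diaz: 2 + 4 + 3 = 9.
Ballots ranking Diaz above Hoang: 18 − 9 = 9.
9–9: the pair ties.

tie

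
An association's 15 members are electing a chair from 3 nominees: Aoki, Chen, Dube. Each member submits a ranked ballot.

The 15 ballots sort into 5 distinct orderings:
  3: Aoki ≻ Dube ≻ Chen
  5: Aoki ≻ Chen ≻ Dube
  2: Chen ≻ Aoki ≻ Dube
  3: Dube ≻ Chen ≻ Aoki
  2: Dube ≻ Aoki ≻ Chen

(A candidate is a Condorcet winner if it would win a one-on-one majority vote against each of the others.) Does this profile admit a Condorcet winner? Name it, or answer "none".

Aoki

Pairwise majorities:
Aoki vs Chen: Aoki is ranked higher on 3+5+2 = 10 ballots, Chen on 5. Aoki wins 10–5.
Aoki vs Dube: Aoki, 10–5.
Chen vs Dube: 7 to 8, Dube.
Aoki beats each of Chen, Dube — Aoki is the Condorcet winner.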